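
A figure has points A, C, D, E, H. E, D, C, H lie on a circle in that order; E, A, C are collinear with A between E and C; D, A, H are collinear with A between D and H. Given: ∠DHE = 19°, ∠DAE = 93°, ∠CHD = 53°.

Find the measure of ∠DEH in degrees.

1. ∠CED = 53°  [same arc DC]
2. ∠EDH = 34°  [△EAD]
3. ∠DEH = 127°  [△EDH]

∠DEH = 127°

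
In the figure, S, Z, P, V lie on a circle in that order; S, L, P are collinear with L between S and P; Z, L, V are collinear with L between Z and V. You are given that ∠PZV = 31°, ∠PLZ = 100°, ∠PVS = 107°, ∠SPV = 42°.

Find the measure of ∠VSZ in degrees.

1. ∠PSV = 31°  [same arc PV]
2. ∠SLV = 100°  [vertical angles at L]
3. ∠SZV = 42°  [same arc SV]
4. ∠SVZ = 49°  [△SLV]
5. ∠VSZ = 89°  [△SZV]

∠VSZ = 89°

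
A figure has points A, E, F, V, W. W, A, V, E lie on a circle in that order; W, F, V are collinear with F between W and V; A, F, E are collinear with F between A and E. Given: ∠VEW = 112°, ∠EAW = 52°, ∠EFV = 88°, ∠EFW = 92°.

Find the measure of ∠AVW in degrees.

∠AVW = 72°

1. ∠VAW = 68°  [cyclic WAVE, opposite ∠A+∠E]
2. ∠AFW = 88°  [vertical angles at F]
3. ∠AWV = 40°  [△WFA]
4. ∠AVW = 72°  [△WAV]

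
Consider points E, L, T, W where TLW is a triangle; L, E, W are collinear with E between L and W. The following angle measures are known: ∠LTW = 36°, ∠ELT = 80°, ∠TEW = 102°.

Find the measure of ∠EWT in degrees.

∠EWT = 64°

1. ∠TLW = 80°  [E on ray LW]
2. ∠LWT = 64°  [△TLW]
3. ∠EWT = 64°  [E on ray WL]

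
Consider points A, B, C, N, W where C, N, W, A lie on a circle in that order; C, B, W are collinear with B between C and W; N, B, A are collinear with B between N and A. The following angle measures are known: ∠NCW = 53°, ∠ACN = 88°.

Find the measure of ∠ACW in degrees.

∠ACW = 35°

1. ∠NAW = 53°  [same arc NW]
2. ∠AWN = 92°  [cyclic CNWA, opposite ∠C+∠W]
3. ∠ANW = 35°  [△NWA]
4. ∠ACW = 35°  [same arc WA]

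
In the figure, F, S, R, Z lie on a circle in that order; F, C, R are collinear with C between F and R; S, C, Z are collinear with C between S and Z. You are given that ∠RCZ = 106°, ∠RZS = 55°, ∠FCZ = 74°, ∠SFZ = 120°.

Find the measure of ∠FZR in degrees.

1. ∠FRZ = 19°  [△RCZ]
2. ∠SRZ = 60°  [cyclic FSRZ, opposite ∠F+∠R]
3. ∠RSZ = 65°  [△SRZ]
4. ∠RFZ = 65°  [same arc RZ]
5. ∠FZR = 96°  [△FRZ]

∠FZR = 96°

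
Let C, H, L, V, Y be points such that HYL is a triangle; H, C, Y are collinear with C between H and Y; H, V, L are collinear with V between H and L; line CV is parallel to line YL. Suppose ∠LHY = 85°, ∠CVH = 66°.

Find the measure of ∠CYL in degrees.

∠CYL = 29°

1. ∠CHV = 85°  [C on HY, V on HL]
2. ∠HCV = 29°  [△HCV]
3. ∠VCY = 151°  [linear pair at C on HY]
4. ∠CYL = 29°  [CV∥YL, co-interior at Y–C]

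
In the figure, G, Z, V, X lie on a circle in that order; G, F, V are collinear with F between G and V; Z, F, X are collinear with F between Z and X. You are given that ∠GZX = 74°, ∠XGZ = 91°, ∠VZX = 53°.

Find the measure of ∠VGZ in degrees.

1. ∠XVZ = 89°  [cyclic GZVX, opposite ∠G+∠V]
2. ∠VXZ = 38°  [△ZVX]
3. ∠VGZ = 38°  [same arc ZV]

∠VGZ = 38°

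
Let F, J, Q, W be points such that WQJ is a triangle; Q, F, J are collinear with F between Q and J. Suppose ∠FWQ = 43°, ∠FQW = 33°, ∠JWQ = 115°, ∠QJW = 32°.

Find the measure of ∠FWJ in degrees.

1. ∠QFW = 104°  [△WQF]
2. ∠FJW = 32°  [F on ray JQ]
3. ∠JFW = 76°  [linear pair at F on QJ]
4. ∠FWJ = 72°  [△WFJ]

∠FWJ = 72°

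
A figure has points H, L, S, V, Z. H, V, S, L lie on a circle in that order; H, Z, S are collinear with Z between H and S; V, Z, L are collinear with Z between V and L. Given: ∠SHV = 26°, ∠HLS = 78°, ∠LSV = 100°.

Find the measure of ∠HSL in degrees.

∠HSL = 48°

1. ∠SLV = 26°  [same arc VS]
2. ∠LVS = 54°  [△VSL]
3. ∠LHS = 54°  [same arc SL]
4. ∠HSL = 48°  [△HSL]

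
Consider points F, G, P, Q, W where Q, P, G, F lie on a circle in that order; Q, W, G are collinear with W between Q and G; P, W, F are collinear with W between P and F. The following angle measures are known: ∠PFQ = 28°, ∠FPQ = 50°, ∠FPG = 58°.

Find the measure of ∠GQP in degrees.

∠GQP = 44°

1. ∠PGQ = 28°  [same arc QP]
2. ∠GWP = 94°  [△PWG]
3. ∠PWQ = 86°  [linear pair at W on QG]
4. ∠GQP = 44°  [△QWP]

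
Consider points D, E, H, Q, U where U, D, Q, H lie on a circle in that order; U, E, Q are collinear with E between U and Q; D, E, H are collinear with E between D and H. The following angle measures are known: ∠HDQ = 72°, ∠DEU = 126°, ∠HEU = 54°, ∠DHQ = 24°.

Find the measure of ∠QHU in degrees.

1. ∠HUQ = 72°  [same arc QH]
2. ∠HEQ = 126°  [vertical angles at E]
3. ∠HQU = 30°  [△QEH]
4. ∠QHU = 78°  [△UQH]

∠QHU = 78°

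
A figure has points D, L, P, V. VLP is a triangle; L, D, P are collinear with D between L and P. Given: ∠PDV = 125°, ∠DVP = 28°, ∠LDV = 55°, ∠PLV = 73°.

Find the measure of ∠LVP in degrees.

1. ∠DPV = 27°  [△VDP]
2. ∠LPV = 27°  [D on ray PL]
3. ∠LVP = 80°  [△VLP]

∠LVP = 80°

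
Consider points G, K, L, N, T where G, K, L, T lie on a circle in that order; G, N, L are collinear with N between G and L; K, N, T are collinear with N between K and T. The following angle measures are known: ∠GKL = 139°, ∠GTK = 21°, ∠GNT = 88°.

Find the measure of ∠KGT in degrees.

1. ∠GTL = 41°  [cyclic GKLT, opposite ∠K+∠T]
2. ∠LGT = 71°  [△GNT]
3. ∠GLT = 68°  [△GLT]
4. ∠GKT = 68°  [same arc GT]
5. ∠KGT = 91°  [△GKT]

∠KGT = 91°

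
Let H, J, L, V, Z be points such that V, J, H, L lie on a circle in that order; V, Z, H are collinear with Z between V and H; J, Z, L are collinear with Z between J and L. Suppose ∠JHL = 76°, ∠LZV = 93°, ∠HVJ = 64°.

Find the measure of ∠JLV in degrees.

1. ∠JVL = 104°  [cyclic VJHL, opposite ∠V+∠H]
2. ∠HZJ = 93°  [vertical angles at Z]
3. ∠JZV = 87°  [linear pair at Z on VH]
4. ∠LJV = 29°  [△VZJ]
5. ∠JLV = 47°  [△VJL]

∠JLV = 47°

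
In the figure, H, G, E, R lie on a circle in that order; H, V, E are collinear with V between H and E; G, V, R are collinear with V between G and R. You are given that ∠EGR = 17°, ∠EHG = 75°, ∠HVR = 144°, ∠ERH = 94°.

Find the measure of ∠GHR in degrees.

∠GHR = 92°

1. ∠ERG = 75°  [same arc GE]
2. ∠GER = 88°  [△GER]
3. ∠GHR = 92°  [cyclic HGER, opposite ∠H+∠E]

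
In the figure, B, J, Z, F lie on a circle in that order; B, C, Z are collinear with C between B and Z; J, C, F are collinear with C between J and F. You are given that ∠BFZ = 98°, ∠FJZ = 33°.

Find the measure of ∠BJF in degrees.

1. ∠FBZ = 33°  [same arc ZF]
2. ∠BZF = 49°  [△BZF]
3. ∠BJF = 49°  [same arc BF]

∠BJF = 49°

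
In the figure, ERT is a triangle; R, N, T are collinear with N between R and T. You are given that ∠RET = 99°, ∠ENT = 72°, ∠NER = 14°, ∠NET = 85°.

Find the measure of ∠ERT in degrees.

∠ERT = 58°

1. ∠ENR = 108°  [linear pair at N on RT]
2. ∠ERN = 58°  [△ERN]
3. ∠ERT = 58°  [N on ray RT]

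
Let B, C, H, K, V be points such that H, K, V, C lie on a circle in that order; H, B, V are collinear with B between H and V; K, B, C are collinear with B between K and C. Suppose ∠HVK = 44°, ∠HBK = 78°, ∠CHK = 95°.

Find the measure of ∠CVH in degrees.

∠CVH = 41°

1. ∠HCK = 44°  [same arc HK]
2. ∠CKH = 41°  [△HKC]
3. ∠CVH = 41°  [same arc HC]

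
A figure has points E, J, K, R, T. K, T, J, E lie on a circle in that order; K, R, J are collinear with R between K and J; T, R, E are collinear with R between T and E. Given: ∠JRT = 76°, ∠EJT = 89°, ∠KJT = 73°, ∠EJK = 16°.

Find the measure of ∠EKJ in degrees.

1. ∠ERK = 76°  [vertical angles at R]
2. ∠KET = 73°  [same arc KT]
3. ∠EKJ = 31°  [△KRE]

∠EKJ = 31°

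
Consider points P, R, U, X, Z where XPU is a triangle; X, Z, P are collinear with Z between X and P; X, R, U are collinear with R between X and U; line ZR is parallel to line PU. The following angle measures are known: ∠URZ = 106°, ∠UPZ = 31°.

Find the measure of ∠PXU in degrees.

1. ∠XRZ = 74°  [linear pair at R on XU]
2. ∠UPX = 31°  [Z on ray PX]
3. ∠PUX = 74°  [ZR∥PU, corresponding at R]
4. ∠PXU = 75°  [△XPU]

∠PXU = 75°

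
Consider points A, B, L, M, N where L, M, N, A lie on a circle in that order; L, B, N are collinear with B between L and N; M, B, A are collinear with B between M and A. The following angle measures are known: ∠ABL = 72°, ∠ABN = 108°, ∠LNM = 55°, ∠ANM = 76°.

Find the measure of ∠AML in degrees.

∠AML = 21°

1. ∠LAM = 55°  [same arc LM]
2. ∠ALM = 104°  [cyclic LMNA, opposite ∠L+∠N]
3. ∠AML = 21°  [△LMA]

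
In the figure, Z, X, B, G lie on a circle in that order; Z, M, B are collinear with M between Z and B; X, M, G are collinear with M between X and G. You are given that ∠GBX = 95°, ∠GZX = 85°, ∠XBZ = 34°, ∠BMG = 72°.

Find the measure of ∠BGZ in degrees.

1. ∠XGZ = 34°  [same arc ZX]
2. ∠GMZ = 108°  [linear pair at M on ZB]
3. ∠GXZ = 61°  [△ZXG]
4. ∠BZG = 38°  [△ZMG]
5. ∠GBZ = 61°  [same arc ZG]
6. ∠BGZ = 81°  [△ZBG]

∠BGZ = 81°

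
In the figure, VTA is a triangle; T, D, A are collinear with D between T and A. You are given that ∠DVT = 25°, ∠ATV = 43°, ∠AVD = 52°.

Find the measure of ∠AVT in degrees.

1. ∠DTV = 43°  [D on ray TA]
2. ∠TDV = 112°  [△VTD]
3. ∠ADV = 68°  [linear pair at D on TA]
4. ∠DAV = 60°  [△VDA]
5. ∠TAV = 60°  [D on ray AT]
6. ∠AVT = 77°  [△VTA]

∠AVT = 77°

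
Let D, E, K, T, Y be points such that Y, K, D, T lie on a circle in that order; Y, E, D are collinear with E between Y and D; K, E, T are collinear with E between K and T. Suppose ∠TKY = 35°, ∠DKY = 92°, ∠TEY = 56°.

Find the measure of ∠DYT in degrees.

∠DYT = 57°

1. ∠TDY = 35°  [same arc YT]
2. ∠DTY = 88°  [cyclic YKDT, opposite ∠K+∠T]
3. ∠DYT = 57°  [△YDT]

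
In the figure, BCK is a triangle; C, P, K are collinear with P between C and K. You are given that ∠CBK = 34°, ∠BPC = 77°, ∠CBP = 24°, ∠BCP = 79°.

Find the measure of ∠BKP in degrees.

∠BKP = 67°

1. ∠BCK = 79°  [P on ray CK]
2. ∠BKC = 67°  [△BCK]
3. ∠BKP = 67°  [P on ray KC]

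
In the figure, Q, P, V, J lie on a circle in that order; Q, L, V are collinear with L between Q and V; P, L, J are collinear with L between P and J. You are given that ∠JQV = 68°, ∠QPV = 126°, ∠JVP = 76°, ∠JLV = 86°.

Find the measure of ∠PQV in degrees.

1. ∠JPV = 68°  [same arc VJ]
2. ∠PJV = 36°  [△PVJ]
3. ∠PQV = 36°  [same arc PV]

∠PQV = 36°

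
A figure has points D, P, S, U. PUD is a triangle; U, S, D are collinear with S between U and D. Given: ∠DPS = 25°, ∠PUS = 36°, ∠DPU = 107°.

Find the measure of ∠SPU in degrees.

∠SPU = 82°

1. ∠DUP = 36°  [S on ray UD]
2. ∠PDU = 37°  [△PUD]
3. ∠PDS = 37°  [S on ray DU]
4. ∠DSP = 118°  [△PSD]
5. ∠PSU = 62°  [linear pair at S on UD]
6. ∠SPU = 82°  [△PUS]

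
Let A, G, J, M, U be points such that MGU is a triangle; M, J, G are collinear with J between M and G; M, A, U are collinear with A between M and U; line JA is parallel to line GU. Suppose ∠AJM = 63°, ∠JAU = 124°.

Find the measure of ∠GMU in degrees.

∠GMU = 61°

1. ∠JAM = 56°  [linear pair at A on MU]
2. ∠AMJ = 61°  [△MJA]
3. ∠GMU = 61°  [J on MG, A on MU]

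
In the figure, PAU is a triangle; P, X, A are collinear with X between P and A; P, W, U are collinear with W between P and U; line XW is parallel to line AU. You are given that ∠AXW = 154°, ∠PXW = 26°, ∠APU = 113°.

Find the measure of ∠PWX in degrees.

∠PWX = 41°

1. ∠PAU = 26°  [XW∥AU, corresponding at X]
2. ∠AUP = 41°  [△PAU]
3. ∠PWX = 41°  [XW∥AU, corresponding at W]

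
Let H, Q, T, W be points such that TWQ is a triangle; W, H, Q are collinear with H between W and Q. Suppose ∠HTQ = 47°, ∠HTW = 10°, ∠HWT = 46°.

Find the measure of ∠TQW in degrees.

∠TQW = 77°

1. ∠THW = 124°  [△TWH]
2. ∠QHT = 56°  [linear pair at H on WQ]
3. ∠HQT = 77°  [△THQ]
4. ∠TQW = 77°  [H on ray QW]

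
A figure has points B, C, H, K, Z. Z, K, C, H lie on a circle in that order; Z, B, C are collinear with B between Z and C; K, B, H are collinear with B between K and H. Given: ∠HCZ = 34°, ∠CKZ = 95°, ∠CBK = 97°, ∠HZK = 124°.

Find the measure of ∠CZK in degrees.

1. ∠HKZ = 34°  [same arc ZH]
2. ∠KBZ = 83°  [linear pair at B on ZC]
3. ∠CZK = 63°  [△ZBK]

∠CZK = 63°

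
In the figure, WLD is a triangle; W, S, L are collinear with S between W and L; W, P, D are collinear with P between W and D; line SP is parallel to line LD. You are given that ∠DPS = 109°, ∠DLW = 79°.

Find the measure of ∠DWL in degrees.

∠DWL = 30°

1. ∠SPW = 71°  [linear pair at P on WD]
2. ∠PSW = 79°  [SP∥LD, corresponding at S]
3. ∠PWS = 30°  [△WSP]
4. ∠DWL = 30°  [S on WL, P on WD]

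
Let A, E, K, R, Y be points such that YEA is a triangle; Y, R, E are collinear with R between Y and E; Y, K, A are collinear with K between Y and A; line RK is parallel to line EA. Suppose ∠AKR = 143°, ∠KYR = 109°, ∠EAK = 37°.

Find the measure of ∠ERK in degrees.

∠ERK = 146°

1. ∠RKY = 37°  [linear pair at K on YA]
2. ∠KRY = 34°  [△YRK]
3. ∠ERK = 146°  [linear pair at R on YE]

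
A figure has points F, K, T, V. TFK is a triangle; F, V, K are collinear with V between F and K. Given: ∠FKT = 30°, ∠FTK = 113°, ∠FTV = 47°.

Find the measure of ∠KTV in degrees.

∠KTV = 66°

1. ∠KFT = 37°  [△TFK]
2. ∠TKV = 30°  [V on ray KF]
3. ∠TFV = 37°  [V on ray FK]
4. ∠FVT = 96°  [△TFV]
5. ∠KVT = 84°  [linear pair at V on FK]
6. ∠KTV = 66°  [△TVK]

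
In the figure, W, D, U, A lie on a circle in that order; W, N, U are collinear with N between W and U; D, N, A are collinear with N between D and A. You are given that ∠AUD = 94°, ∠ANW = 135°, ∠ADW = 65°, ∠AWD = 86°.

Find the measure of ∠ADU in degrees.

∠ADU = 16°

1. ∠ANU = 45°  [linear pair at N on WU]
2. ∠AUW = 65°  [same arc WA]
3. ∠DAU = 70°  [△UNA]
4. ∠ADU = 16°  [△DUA]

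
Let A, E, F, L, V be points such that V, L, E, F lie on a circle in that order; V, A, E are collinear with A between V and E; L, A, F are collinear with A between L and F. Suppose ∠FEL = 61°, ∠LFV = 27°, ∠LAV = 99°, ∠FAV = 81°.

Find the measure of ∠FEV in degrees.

∠FEV = 34°

1. ∠FVL = 119°  [cyclic VLEF, opposite ∠V+∠E]
2. ∠FLV = 34°  [△VLF]
3. ∠FEV = 34°  [same arc VF]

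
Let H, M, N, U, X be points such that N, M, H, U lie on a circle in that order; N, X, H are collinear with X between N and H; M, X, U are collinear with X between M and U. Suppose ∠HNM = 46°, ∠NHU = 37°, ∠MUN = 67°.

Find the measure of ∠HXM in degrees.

1. ∠NMU = 37°  [same arc NU]
2. ∠MXN = 97°  [△NXM]
3. ∠HXM = 83°  [linear pair at X on NH]

∠HXM = 83°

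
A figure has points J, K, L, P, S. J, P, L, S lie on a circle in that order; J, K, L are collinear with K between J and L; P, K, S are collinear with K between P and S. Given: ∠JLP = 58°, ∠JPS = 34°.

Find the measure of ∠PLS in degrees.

1. ∠JSP = 58°  [same arc JP]
2. ∠PJS = 88°  [△JPS]
3. ∠PLS = 92°  [cyclic JPLS, opposite ∠J+∠L]

∠PLS = 92°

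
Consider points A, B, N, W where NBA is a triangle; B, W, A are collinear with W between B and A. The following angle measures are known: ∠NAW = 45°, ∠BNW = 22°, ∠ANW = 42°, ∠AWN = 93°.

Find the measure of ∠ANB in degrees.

1. ∠BAN = 45°  [W on ray AB]
2. ∠BWN = 87°  [linear pair at W on BA]
3. ∠NBW = 71°  [△NBW]
4. ∠ABN = 71°  [W on ray BA]
5. ∠ANB = 64°  [△NBA]

∠ANB = 64°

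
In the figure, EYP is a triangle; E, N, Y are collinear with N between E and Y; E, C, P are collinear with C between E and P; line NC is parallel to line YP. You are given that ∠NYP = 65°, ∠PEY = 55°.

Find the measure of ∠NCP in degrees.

1. ∠EYP = 65°  [N on ray YE]
2. ∠EPY = 60°  [△EYP]
3. ∠ECN = 60°  [NC∥YP, corresponding at C]
4. ∠NCP = 120°  [linear pair at C on EP]

∠NCP = 120°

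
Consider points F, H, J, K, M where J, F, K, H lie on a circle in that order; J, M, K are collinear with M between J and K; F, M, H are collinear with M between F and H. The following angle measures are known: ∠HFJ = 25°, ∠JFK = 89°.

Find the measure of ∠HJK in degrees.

1. ∠HKJ = 25°  [same arc JH]
2. ∠JHK = 91°  [cyclic JFKH, opposite ∠F+∠H]
3. ∠HJK = 64°  [△JKH]

∠HJK = 64°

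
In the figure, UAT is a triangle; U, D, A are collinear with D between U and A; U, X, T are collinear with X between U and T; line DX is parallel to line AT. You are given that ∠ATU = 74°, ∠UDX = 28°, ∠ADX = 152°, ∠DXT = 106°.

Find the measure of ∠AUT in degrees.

1. ∠DXU = 74°  [DX∥AT, corresponding at X]
2. ∠DUX = 78°  [△UDX]
3. ∠AUT = 78°  [D on UA, X on UT]

∠AUT = 78°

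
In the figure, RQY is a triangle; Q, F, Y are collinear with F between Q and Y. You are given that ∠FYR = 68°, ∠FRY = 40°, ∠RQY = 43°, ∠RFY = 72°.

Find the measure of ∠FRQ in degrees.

1. ∠FQR = 43°  [F on ray QY]
2. ∠QFR = 108°  [linear pair at F on QY]
3. ∠FRQ = 29°  [△RQF]

∠FRQ = 29°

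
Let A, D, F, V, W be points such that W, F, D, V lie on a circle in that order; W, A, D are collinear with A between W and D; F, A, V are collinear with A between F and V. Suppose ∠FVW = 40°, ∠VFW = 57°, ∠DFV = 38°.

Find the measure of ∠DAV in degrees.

∠DAV = 78°

1. ∠DWV = 38°  [same arc DV]
2. ∠VAW = 102°  [△WAV]
3. ∠DAV = 78°  [linear pair at A on WD]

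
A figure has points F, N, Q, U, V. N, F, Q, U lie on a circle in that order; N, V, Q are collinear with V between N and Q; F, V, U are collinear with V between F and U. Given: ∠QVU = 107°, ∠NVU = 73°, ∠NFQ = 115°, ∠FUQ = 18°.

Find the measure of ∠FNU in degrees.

∠FNU = 78°

1. ∠FVN = 107°  [vertical angles at V]
2. ∠NQU = 55°  [△QVU]
3. ∠NUQ = 65°  [cyclic NFQU, opposite ∠F+∠U]
4. ∠FNQ = 18°  [same arc FQ]
5. ∠NFU = 55°  [△NVF]
6. ∠QNU = 60°  [△NQU]
7. ∠FUN = 47°  [△NVU]
8. ∠FNU = 78°  [△NFU]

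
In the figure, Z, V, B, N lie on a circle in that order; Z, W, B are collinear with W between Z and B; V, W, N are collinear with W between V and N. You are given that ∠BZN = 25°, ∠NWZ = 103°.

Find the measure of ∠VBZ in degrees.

1. ∠BVN = 25°  [same arc BN]
2. ∠BWV = 103°  [vertical angles at W]
3. ∠VBZ = 52°  [△VWB]

∠VBZ = 52°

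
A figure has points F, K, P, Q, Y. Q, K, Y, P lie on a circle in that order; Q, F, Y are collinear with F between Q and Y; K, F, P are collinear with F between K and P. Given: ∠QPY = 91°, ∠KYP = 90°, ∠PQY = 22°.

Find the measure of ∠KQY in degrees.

1. ∠PKY = 22°  [same arc YP]
2. ∠KPY = 68°  [△KYP]
3. ∠KQY = 68°  [same arc KY]

∠KQY = 68°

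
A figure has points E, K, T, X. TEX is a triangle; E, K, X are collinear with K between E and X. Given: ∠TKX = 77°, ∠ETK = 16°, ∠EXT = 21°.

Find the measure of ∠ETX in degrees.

1. ∠EKT = 103°  [linear pair at K on EX]
2. ∠KET = 61°  [△TEK]
3. ∠TEX = 61°  [K on ray EX]
4. ∠ETX = 98°  [△TEX]

∠ETX = 98°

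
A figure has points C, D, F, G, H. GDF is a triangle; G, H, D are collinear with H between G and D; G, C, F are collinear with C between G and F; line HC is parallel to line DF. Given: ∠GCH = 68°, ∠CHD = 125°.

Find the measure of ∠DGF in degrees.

∠DGF = 57°

1. ∠CHG = 55°  [linear pair at H on GD]
2. ∠CGH = 57°  [△GHC]
3. ∠DGF = 57°  [H on GD, C on GF]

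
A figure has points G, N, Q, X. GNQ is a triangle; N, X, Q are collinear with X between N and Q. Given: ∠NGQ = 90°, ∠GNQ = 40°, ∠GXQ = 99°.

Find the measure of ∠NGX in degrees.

∠NGX = 59°

1. ∠GNX = 40°  [X on ray NQ]
2. ∠GXN = 81°  [linear pair at X on NQ]
3. ∠NGX = 59°  [△GNX]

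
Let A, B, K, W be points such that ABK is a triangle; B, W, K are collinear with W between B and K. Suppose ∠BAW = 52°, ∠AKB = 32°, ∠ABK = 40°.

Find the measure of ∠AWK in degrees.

∠AWK = 92°

1. ∠ABW = 40°  [W on ray BK]
2. ∠AWB = 88°  [△ABW]
3. ∠AWK = 92°  [linear pair at W on BK]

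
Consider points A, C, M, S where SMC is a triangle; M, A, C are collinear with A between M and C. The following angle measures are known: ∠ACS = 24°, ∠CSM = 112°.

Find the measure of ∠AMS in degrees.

∠AMS = 44°

1. ∠MCS = 24°  [A on ray CM]
2. ∠CMS = 44°  [△SMC]
3. ∠AMS = 44°  [A on ray MC]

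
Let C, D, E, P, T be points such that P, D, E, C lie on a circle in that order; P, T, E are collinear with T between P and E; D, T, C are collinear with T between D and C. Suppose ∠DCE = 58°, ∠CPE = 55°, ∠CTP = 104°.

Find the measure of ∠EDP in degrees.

1. ∠DPE = 58°  [same arc DE]
2. ∠CDE = 55°  [same arc EC]
3. ∠DTE = 104°  [vertical angles at T]
4. ∠DEP = 21°  [△DTE]
5. ∠EDP = 101°  [△PDE]

∠EDP = 101°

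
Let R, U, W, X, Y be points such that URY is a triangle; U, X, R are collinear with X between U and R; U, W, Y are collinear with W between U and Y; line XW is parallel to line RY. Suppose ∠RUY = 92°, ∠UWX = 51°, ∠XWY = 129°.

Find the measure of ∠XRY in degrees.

1. ∠WUX = 92°  [X on UR, W on UY]
2. ∠UXW = 37°  [△UXW]
3. ∠RXW = 143°  [linear pair at X on UR]
4. ∠XRY = 37°  [XW∥RY, co-interior at R–X]

∠XRY = 37°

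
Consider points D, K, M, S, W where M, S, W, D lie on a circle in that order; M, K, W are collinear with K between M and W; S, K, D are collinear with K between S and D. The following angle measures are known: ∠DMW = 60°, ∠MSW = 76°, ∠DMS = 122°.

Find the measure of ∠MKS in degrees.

1. ∠DSW = 60°  [same arc WD]
2. ∠MDW = 104°  [cyclic MSWD, opposite ∠S+∠D]
3. ∠DWS = 58°  [cyclic MSWD, opposite ∠M+∠W]
4. ∠SDW = 62°  [△SWD]
5. ∠DWM = 16°  [△MWD]
6. ∠SMW = 62°  [same arc SW]
7. ∠DSM = 16°  [same arc MD]
8. ∠MKS = 102°  [△MKS]

∠MKS = 102°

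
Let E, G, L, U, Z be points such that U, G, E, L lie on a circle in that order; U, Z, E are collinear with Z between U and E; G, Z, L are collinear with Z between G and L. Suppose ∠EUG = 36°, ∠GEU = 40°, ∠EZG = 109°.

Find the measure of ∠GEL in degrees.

∠GEL = 113°

1. ∠ELG = 36°  [same arc GE]
2. ∠EGL = 31°  [△GZE]
3. ∠GEL = 113°  [△GEL]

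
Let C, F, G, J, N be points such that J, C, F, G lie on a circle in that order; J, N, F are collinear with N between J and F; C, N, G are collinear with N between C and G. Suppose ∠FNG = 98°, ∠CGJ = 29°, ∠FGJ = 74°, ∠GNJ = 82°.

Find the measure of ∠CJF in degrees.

∠CJF = 45°

1. ∠CFJ = 29°  [same arc JC]
2. ∠FCJ = 106°  [cyclic JCFG, opposite ∠C+∠G]
3. ∠CJF = 45°  [△JCF]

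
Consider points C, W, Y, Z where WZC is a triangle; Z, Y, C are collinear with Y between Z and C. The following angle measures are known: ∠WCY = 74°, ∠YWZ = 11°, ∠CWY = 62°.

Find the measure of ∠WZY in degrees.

1. ∠CYW = 44°  [△WYC]
2. ∠WYZ = 136°  [linear pair at Y on ZC]
3. ∠WZY = 33°  [△WZY]

∠WZY = 33°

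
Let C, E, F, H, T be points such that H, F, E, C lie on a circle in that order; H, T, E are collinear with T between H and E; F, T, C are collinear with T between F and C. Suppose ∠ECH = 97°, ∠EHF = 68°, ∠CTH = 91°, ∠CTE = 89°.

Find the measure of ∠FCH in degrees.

∠FCH = 29°

1. ∠EFH = 83°  [cyclic HFEC, opposite ∠F+∠C]
2. ∠FEH = 29°  [△HFE]
3. ∠FCH = 29°  [same arc HF]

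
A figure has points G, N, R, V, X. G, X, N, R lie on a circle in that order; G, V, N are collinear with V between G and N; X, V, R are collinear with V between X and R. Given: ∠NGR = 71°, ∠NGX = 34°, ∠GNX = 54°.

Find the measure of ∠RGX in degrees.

∠RGX = 105°

1. ∠NXR = 71°  [same arc NR]
2. ∠NRX = 34°  [same arc XN]
3. ∠RNX = 75°  [△XNR]
4. ∠RGX = 105°  [cyclic GXNR, opposite ∠G+∠N]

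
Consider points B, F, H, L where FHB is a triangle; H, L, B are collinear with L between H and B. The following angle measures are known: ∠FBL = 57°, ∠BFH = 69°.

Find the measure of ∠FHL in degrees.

1. ∠FBH = 57°  [L on ray BH]
2. ∠BHF = 54°  [△FHB]
3. ∠FHL = 54°  [L on ray HB]

∠FHL = 54°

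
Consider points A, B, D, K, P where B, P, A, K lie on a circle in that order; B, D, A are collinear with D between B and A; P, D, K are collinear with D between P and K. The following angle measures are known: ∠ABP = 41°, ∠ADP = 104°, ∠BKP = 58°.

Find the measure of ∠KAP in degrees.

1. ∠AKP = 41°  [same arc PA]
2. ∠BAP = 58°  [same arc BP]
3. ∠APK = 18°  [△PDA]
4. ∠KAP = 121°  [△PAK]

∠KAP = 121°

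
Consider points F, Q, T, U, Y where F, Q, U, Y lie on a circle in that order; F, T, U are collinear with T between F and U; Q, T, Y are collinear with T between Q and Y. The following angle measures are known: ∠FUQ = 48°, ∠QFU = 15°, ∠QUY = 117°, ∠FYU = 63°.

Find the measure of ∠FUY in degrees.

1. ∠FYQ = 48°  [same arc FQ]
2. ∠QFY = 63°  [cyclic FQUY, opposite ∠F+∠U]
3. ∠FQY = 69°  [△FQY]
4. ∠FUY = 69°  [same arc FY]

∠FUY = 69°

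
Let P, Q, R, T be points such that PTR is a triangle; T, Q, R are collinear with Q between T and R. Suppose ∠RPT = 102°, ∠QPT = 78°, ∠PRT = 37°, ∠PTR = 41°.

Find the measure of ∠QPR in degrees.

∠QPR = 24°

1. ∠PRQ = 37°  [Q on ray RT]
2. ∠PTQ = 41°  [Q on ray TR]
3. ∠PQT = 61°  [△PTQ]
4. ∠PQR = 119°  [linear pair at Q on TR]
5. ∠QPR = 24°  [△PQR]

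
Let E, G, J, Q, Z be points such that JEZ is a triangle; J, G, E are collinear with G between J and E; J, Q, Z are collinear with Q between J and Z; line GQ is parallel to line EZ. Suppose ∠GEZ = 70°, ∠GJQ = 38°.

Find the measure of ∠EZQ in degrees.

1. ∠JEZ = 70°  [G on ray EJ]
2. ∠EJZ = 38°  [G on JE, Q on JZ]
3. ∠EZJ = 72°  [△JEZ]
4. ∠EZQ = 72°  [Q on ray ZJ]

∠EZQ = 72°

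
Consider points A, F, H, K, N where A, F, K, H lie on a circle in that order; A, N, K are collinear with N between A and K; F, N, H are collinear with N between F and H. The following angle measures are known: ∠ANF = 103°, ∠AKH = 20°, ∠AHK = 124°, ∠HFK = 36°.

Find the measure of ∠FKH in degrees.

1. ∠HNK = 103°  [vertical angles at N]
2. ∠FHK = 57°  [△KNH]
3. ∠FKH = 87°  [△FKH]

∠FKH = 87°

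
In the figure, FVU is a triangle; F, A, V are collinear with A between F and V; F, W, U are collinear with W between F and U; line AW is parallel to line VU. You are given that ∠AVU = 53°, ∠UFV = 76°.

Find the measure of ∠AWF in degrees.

1. ∠FVU = 53°  [A on ray VF]
2. ∠FUV = 51°  [△FVU]
3. ∠AWF = 51°  [AW∥VU, corresponding at W]

∠AWF = 51°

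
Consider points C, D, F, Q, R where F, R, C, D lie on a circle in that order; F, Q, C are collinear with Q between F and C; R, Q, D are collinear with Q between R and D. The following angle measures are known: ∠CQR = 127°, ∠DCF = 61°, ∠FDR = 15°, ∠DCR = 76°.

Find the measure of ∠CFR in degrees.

1. ∠FQR = 53°  [linear pair at Q on FC]
2. ∠DRF = 61°  [same arc FD]
3. ∠CFR = 66°  [△FQR]

∠CFR = 66°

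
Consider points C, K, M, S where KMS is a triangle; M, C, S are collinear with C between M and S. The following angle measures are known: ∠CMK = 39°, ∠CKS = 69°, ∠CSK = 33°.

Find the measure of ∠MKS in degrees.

1. ∠KMS = 39°  [C on ray MS]
2. ∠KSM = 33°  [C on ray SM]
3. ∠MKS = 108°  [△KMS]

∠MKS = 108°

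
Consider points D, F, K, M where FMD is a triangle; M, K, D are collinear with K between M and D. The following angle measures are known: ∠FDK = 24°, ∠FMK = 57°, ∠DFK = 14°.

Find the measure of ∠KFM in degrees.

∠KFM = 85°

1. ∠DKF = 142°  [△FKD]
2. ∠FKM = 38°  [linear pair at K on MD]
3. ∠KFM = 85°  [△FMK]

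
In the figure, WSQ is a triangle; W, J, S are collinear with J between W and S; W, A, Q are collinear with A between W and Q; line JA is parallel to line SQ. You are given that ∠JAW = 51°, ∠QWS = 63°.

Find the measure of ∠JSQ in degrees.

∠JSQ = 66°

1. ∠SQW = 51°  [JA∥SQ, corresponding at A]
2. ∠QSW = 66°  [△WSQ]
3. ∠JSQ = 66°  [J on ray SW]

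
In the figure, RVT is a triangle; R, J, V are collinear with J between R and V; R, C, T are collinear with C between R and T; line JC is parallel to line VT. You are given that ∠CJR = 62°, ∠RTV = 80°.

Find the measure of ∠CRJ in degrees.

1. ∠RVT = 62°  [JC∥VT, corresponding at J]
2. ∠TRV = 38°  [△RVT]
3. ∠CRJ = 38°  [J on RV, C on RT]

∠CRJ = 38°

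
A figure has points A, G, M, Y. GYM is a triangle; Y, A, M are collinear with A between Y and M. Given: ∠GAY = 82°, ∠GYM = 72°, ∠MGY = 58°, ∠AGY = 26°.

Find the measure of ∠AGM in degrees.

1. ∠GAM = 98°  [linear pair at A on YM]
2. ∠GMY = 50°  [△GYM]
3. ∠AMG = 50°  [A on ray MY]
4. ∠AGM = 32°  [△GAM]

∠AGM = 32°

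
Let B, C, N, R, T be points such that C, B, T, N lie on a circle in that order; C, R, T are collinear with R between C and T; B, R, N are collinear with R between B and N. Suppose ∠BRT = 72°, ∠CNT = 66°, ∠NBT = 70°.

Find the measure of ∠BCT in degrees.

∠BCT = 28°

1. ∠BTC = 38°  [△BRT]
2. ∠CBT = 114°  [cyclic CBTN, opposite ∠B+∠N]
3. ∠BCT = 28°  [△CBT]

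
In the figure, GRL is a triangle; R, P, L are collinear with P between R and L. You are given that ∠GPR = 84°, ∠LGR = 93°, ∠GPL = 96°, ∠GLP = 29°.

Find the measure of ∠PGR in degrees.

1. ∠GLR = 29°  [P on ray LR]
2. ∠GRL = 58°  [△GRL]
3. ∠GRP = 58°  [P on ray RL]
4. ∠PGR = 38°  [△GRP]

∠PGR = 38°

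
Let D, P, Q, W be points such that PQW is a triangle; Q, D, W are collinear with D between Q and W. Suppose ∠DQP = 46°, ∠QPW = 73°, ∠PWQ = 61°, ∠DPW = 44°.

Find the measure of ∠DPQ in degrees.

1. ∠DWP = 61°  [D on ray WQ]
2. ∠PDW = 75°  [△PDW]
3. ∠PDQ = 105°  [linear pair at D on QW]
4. ∠DPQ = 29°  [△PQD]

∠DPQ = 29°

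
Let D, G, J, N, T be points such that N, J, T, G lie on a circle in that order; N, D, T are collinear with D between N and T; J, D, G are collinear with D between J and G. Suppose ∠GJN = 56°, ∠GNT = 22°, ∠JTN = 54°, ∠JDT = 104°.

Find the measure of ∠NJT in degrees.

∠NJT = 78°

1. ∠GTN = 56°  [same arc NG]
2. ∠NGT = 102°  [△NTG]
3. ∠NJT = 78°  [cyclic NJTG, opposite ∠J+∠G]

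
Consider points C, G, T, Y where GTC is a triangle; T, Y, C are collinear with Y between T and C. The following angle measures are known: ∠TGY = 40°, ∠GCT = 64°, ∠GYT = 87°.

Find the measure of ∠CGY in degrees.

∠CGY = 23°

1. ∠GCY = 64°  [Y on ray CT]
2. ∠CYG = 93°  [linear pair at Y on TC]
3. ∠CGY = 23°  [△GYC]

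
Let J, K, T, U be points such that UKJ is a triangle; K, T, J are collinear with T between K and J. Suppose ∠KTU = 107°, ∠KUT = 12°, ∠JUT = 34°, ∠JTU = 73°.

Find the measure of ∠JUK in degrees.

∠JUK = 46°

1. ∠TKU = 61°  [△UKT]
2. ∠TJU = 73°  [△UTJ]
3. ∠JKU = 61°  [T on ray KJ]
4. ∠KJU = 73°  [T on ray JK]
5. ∠JUK = 46°  [△UKJ]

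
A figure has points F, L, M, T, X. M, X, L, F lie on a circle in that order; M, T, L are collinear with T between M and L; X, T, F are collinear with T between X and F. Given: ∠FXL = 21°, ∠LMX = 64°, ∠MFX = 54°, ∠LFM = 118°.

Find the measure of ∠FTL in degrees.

1. ∠FML = 21°  [same arc LF]
2. ∠LFX = 64°  [same arc XL]
3. ∠FLM = 41°  [△MLF]
4. ∠FTL = 75°  [△LTF]

∠FTL = 75°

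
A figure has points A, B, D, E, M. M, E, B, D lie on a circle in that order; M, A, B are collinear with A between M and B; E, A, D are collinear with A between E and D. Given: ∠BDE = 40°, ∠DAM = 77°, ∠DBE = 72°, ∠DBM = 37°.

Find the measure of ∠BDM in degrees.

1. ∠BED = 68°  [△EBD]
2. ∠BMD = 68°  [same arc BD]
3. ∠BDM = 75°  [△MBD]

∠BDM = 75°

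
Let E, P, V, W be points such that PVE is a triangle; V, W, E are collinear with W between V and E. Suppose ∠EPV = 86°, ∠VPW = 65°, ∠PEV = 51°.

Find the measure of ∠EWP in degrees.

∠EWP = 108°

1. ∠EVP = 43°  [△PVE]
2. ∠PVW = 43°  [W on ray VE]
3. ∠PWV = 72°  [△PVW]
4. ∠EWP = 108°  [linear pair at W on VE]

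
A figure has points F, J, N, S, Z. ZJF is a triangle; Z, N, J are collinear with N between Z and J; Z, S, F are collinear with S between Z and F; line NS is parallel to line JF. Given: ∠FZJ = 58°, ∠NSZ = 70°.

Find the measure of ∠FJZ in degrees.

∠FJZ = 52°

1. ∠NZS = 58°  [N on ZJ, S on ZF]
2. ∠SNZ = 52°  [△ZNS]
3. ∠FJZ = 52°  [NS∥JF, corresponding at N]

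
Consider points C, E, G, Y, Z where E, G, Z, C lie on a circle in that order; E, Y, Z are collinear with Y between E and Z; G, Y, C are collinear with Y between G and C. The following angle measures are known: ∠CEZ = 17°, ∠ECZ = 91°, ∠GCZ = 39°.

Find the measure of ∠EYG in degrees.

∠EYG = 69°

1. ∠CZE = 72°  [△EZC]
2. ∠GEZ = 39°  [same arc GZ]
3. ∠CGE = 72°  [same arc EC]
4. ∠EYG = 69°  [△EYG]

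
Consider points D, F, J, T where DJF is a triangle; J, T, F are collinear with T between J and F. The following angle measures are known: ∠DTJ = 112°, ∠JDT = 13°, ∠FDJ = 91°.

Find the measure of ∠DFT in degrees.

∠DFT = 34°

1. ∠DJT = 55°  [△DJT]
2. ∠DJF = 55°  [T on ray JF]
3. ∠DFJ = 34°  [△DJF]
4. ∠DFT = 34°  [T on ray FJ]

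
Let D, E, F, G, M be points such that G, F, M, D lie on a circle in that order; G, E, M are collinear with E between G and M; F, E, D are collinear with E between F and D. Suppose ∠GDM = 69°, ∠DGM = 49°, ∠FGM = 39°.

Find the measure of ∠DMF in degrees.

1. ∠DFM = 49°  [same arc MD]
2. ∠FDM = 39°  [same arc FM]
3. ∠DMF = 92°  [△FMD]

∠DMF = 92°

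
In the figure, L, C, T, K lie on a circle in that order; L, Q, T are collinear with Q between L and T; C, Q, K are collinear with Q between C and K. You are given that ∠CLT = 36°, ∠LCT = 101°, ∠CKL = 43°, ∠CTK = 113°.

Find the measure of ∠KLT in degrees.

∠KLT = 31°

1. ∠CKT = 36°  [same arc CT]
2. ∠KCT = 31°  [△CTK]
3. ∠KLT = 31°  [same arc TK]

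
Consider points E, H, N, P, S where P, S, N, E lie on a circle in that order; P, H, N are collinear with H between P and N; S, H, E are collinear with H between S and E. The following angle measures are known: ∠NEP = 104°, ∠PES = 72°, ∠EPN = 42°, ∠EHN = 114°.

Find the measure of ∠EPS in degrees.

1. ∠ENP = 34°  [△PNE]
2. ∠ESP = 34°  [same arc PE]
3. ∠EPS = 74°  [△PSE]

∠EPS = 74°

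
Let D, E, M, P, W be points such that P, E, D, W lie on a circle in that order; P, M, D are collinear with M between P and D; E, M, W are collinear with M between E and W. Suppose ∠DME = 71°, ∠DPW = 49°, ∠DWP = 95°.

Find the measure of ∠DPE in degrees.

1. ∠DEW = 49°  [same arc DW]
2. ∠DEP = 85°  [cyclic PEDW, opposite ∠E+∠W]
3. ∠EDP = 60°  [△EMD]
4. ∠DPE = 35°  [△PED]

∠DPE = 35°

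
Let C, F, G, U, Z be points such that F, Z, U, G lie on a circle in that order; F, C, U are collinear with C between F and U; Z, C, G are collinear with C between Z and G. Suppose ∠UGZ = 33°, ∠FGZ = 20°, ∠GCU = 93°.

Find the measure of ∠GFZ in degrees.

1. ∠UFZ = 33°  [same arc ZU]
2. ∠FCZ = 93°  [vertical angles at C]
3. ∠FZG = 54°  [△FCZ]
4. ∠GFZ = 106°  [△FZG]

∠GFZ = 106°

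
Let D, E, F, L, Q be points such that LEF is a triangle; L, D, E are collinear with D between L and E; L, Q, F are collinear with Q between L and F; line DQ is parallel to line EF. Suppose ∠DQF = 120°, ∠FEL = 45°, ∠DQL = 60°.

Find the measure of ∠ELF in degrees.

∠ELF = 75°

1. ∠LDQ = 45°  [DQ∥EF, corresponding at D]
2. ∠DLQ = 75°  [△LDQ]
3. ∠ELF = 75°  [D on LE, Q on LF]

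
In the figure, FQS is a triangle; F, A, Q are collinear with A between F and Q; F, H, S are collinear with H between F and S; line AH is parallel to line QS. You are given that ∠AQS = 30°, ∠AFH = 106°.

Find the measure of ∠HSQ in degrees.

1. ∠FQS = 30°  [A on ray QF]
2. ∠QFS = 106°  [A on FQ, H on FS]
3. ∠FSQ = 44°  [△FQS]
4. ∠HSQ = 44°  [H on ray SF]

∠HSQ = 44°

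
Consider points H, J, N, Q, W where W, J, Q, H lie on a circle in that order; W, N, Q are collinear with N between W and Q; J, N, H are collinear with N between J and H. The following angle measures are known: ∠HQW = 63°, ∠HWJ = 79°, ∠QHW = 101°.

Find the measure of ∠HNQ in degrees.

1. ∠HJW = 63°  [same arc WH]
2. ∠HWQ = 16°  [△WQH]
3. ∠JHW = 38°  [△WJH]
4. ∠HNW = 126°  [△WNH]
5. ∠HNQ = 54°  [linear pair at N on WQ]

∠HNQ = 54°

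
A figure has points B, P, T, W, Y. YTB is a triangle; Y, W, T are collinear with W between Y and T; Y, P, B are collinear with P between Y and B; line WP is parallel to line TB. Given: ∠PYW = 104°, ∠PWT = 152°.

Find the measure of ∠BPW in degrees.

1. ∠PWY = 28°  [linear pair at W on YT]
2. ∠WPY = 48°  [△YWP]
3. ∠BPW = 132°  [linear pair at P on YB]

∠BPW = 132°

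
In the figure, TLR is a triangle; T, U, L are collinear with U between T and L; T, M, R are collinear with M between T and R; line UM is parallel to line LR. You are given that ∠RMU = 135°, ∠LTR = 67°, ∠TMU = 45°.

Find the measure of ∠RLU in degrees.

1. ∠MTU = 67°  [U on TL, M on TR]
2. ∠MUT = 68°  [△TUM]
3. ∠LUM = 112°  [linear pair at U on TL]
4. ∠RLU = 68°  [UM∥LR, co-interior at L–U]

∠RLU = 68°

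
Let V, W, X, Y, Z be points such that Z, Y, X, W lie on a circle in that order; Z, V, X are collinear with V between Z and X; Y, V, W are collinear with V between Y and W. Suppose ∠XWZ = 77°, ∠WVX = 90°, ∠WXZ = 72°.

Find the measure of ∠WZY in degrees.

∠WZY = 49°

1. ∠WZX = 31°  [△ZXW]
2. ∠WVZ = 90°  [linear pair at V on ZX]
3. ∠WYZ = 72°  [same arc ZW]
4. ∠YWZ = 59°  [△ZVW]
5. ∠WZY = 49°  [△ZYW]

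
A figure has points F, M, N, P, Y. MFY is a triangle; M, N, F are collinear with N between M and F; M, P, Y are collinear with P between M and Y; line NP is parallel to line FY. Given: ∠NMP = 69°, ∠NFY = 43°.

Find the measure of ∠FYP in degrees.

1. ∠FMY = 69°  [N on MF, P on MY]
2. ∠MFY = 43°  [N on ray FM]
3. ∠FYM = 68°  [△MFY]
4. ∠FYP = 68°  [P on ray YM]

∠FYP = 68°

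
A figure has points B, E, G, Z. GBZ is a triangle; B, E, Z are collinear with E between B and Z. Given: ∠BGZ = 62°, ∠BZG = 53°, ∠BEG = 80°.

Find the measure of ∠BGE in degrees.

∠BGE = 35°

1. ∠GBZ = 65°  [△GBZ]
2. ∠EBG = 65°  [E on ray BZ]
3. ∠BGE = 35°  [△GBE]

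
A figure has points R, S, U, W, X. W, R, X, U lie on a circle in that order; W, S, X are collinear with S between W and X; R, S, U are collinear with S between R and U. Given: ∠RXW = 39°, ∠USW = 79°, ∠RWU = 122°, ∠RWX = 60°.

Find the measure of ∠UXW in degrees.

∠UXW = 19°

1. ∠USX = 101°  [linear pair at S on WX]
2. ∠RUX = 60°  [same arc RX]
3. ∠UXW = 19°  [△XSU]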